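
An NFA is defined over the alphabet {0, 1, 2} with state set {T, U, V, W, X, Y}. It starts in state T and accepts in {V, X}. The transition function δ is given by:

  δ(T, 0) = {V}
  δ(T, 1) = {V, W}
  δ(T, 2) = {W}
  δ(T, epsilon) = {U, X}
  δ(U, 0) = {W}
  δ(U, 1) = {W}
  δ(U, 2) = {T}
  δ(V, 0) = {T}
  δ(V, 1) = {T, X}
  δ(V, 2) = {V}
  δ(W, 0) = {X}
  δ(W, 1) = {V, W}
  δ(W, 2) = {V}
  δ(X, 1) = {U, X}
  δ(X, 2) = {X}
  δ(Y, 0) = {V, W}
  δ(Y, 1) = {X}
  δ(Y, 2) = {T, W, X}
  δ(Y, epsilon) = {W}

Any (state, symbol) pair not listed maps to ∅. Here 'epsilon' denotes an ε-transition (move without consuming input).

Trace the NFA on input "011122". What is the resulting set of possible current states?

Start: ε-closure({T}) = {T, U, X}.
Read '0': T→{V}, U→{W}, X→∅; now {V, W}.
Read '1': V→{T, X}, W→{V, W}; union {T, V, W, X}; ε-closure = {T, U, V, W, X}.
Read '1': T→{V, W}, U→{W}, V→{T, X}, W→{V, W}, X→{U, X}; now {T, U, V, W, X}.
Read '1': T→{V, W}, U→{W}, V→{T, X}, W→{V, W}, X→{U, X}; now {T, U, V, W, X}.
Read '2': T→{W}, U→{T}, V→{V}, W→{V}, X→{X}; union {T, V, W, X}; ε-closure = {T, U, V, W, X}.
Read '2': T→{W}, U→{T}, V→{V}, W→{V}, X→{X}; union {T, V, W, X}; ε-closure = {T, U, V, W, X}.

{T, U, V, W, X}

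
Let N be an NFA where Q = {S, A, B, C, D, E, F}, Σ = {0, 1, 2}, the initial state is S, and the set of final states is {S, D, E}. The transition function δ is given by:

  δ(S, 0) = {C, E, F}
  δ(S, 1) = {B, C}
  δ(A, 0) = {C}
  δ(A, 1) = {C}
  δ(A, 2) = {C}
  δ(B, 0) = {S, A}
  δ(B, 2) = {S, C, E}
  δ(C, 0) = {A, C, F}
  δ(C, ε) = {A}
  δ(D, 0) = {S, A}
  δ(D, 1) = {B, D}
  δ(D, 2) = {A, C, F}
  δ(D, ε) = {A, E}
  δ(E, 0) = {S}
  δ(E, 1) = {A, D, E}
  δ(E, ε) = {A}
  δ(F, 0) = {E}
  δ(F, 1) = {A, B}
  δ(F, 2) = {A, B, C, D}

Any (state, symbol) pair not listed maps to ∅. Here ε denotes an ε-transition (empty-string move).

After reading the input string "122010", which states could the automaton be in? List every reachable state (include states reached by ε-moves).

Start in {S}.
Read '1': S→{B, C}; union {B, C}; ε-closure = {A, B, C}.
Read '2': A→{C}, B→{S, C, E}, C→∅; union {S, C, E}; ε-closure = {S, A, C, E}.
Read '2': S→∅, A→{C}, C→∅, E→∅; union {C}; ε-closure = {A, C}.
Read '0': A→{C}, C→{A, C, F}; now {A, C, F}.
Read '1': A→{C}, C→∅, F→{A, B}; now {A, B, C}.
Read '0': A→{C}, B→{S, A}, C→{A, C, F}; now {S, A, C, F}.

{S, A, C, F}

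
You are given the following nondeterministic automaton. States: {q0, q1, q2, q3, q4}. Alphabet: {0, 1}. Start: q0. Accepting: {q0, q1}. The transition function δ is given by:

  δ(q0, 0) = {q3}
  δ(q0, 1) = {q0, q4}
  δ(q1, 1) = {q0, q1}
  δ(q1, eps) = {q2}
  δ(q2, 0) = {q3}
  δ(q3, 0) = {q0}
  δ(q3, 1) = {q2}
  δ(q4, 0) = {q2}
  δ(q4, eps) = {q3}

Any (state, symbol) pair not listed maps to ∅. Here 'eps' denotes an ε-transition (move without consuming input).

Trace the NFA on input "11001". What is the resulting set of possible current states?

{q0, q2, q3, q4}

Start in {q0}.
Read '1': q0→{q0, q4}; union {q0, q4}; ε-closure = {q0, q3, q4}.
Read '1': q0→{q0, q4}, q3→{q2}, q4→∅; union {q0, q2, q4}; ε-closure = {q0, q2, q3, q4}.
Read '0': q0→{q3}, q2→{q3}, q3→{q0}, q4→{q2}; now {q0, q2, q3}.
Read '0': q0→{q3}, q2→{q3}, q3→{q0}; now {q0, q3}.
Read '1': q0→{q0, q4}, q3→{q2}; union {q0, q2, q4}; ε-closure = {q0, q2, q3, q4}.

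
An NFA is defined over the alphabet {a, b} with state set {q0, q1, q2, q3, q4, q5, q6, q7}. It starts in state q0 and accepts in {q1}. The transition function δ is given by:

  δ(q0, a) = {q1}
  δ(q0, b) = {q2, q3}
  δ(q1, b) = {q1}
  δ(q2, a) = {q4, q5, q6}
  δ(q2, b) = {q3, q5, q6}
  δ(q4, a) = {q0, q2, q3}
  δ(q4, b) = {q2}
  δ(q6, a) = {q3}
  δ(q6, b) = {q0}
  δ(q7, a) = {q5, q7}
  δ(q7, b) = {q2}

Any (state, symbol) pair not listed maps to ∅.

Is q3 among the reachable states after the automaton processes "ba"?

No

Start in {q0}.
Read 'b': q0→{q2, q3}; now {q2, q3}.
Read 'a': q2→{q4, q5, q6}, q3→∅; now {q4, q5, q6}.
State q3 is not in {q4, q5, q6}.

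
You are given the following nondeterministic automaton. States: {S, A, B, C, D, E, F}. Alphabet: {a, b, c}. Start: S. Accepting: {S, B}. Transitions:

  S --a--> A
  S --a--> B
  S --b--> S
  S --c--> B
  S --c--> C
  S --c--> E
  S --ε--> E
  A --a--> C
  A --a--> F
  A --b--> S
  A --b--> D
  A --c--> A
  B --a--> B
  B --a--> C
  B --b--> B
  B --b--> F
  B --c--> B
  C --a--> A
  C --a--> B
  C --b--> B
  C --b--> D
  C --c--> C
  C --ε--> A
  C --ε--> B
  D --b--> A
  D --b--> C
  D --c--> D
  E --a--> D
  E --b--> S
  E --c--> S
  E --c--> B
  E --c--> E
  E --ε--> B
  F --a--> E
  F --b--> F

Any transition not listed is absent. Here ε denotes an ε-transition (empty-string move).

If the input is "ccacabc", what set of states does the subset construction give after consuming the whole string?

{S, A, B, C, D, E}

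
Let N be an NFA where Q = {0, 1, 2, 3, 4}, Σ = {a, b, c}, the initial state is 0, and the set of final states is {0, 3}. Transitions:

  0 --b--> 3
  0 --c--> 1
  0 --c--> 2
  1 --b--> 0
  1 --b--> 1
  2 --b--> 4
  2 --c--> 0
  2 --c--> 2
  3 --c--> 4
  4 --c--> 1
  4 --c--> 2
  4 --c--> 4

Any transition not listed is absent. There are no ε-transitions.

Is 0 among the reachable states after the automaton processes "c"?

Start in {0}.
Read 'c': {0} → {1, 2}.
State 0 is not in {1, 2}.

No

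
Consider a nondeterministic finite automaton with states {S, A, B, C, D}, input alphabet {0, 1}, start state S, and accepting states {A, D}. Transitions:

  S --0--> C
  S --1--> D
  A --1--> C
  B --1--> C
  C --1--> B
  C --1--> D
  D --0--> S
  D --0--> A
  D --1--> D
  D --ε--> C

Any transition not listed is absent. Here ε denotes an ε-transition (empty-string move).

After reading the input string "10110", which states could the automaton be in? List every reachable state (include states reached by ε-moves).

{S, A}

Start in {S}.
Read '1': S→{D}; union {D}; ε-closure = {C, D}.
Read '0': C→∅, D→{S, A}; now {S, A}.
Read '1': S→{D}, A→{C}; now {C, D}.
Read '1': C→{B, D}, D→{D}; union {B, D}; ε-closure = {B, C, D}.
Read '0': B→∅, C→∅, D→{S, A}; now {S, A}.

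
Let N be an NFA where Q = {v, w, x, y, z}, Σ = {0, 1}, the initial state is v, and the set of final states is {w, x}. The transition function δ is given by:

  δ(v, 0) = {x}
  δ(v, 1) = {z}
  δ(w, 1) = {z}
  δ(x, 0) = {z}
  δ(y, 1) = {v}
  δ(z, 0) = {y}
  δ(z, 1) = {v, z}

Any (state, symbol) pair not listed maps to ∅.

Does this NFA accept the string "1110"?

Start in {v}.
Read '1': v→{z}; now {z}.
Read '1': z→{v, z}; now {v, z}.
Read '1': v→{z}, z→{v, z}; now {v, z}.
Read '0': v→{x}, z→{y}; now {x, y}.
The final set {x, y} contains the accepting state x.

Yes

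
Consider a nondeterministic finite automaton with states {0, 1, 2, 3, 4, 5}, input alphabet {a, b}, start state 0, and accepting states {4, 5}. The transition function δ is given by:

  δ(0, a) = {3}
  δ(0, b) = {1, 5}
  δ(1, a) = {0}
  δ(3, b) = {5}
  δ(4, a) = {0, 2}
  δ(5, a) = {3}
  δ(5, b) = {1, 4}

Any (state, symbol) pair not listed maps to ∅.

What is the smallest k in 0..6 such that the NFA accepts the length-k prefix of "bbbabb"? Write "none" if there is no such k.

1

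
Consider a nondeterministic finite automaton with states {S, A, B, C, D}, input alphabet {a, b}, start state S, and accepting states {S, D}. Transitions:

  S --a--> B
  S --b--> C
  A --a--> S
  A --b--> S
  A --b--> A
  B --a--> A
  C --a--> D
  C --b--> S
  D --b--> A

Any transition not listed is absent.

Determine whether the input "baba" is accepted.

Start in {S}.
Read 'b': S→{C}; now {C}.
Read 'a': C→{D}; now {D}.
Read 'b': D→{A}; now {A}.
Read 'a': A→{S}; now {S}.
The final set {S} contains the accepting state S.

Yes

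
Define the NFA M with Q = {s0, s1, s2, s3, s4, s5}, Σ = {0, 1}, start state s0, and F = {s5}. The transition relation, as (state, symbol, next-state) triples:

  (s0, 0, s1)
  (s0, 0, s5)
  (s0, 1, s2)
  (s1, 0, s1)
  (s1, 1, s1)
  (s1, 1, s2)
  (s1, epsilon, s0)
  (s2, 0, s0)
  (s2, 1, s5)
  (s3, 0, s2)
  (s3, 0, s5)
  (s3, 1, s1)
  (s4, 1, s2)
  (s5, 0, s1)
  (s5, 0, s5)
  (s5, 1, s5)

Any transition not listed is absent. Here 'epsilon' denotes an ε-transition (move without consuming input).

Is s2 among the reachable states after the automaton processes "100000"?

No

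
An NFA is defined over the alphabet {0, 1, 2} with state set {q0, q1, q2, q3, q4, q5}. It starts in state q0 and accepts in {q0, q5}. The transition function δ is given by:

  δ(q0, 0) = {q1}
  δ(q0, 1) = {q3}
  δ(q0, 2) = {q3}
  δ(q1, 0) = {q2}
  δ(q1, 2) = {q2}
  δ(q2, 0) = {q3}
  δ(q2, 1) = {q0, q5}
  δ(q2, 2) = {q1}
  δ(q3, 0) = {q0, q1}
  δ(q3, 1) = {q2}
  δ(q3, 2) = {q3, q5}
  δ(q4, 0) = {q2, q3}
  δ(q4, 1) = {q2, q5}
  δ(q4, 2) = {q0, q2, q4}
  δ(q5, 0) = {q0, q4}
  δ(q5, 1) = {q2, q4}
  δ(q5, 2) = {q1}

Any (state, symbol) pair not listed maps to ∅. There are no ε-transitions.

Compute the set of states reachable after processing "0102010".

Start in {q0}.
Read '0': {q0} → {q1}.
Read '1': {q1} → ∅.
The set is empty and remains empty for the remaining 5 symbols.

∅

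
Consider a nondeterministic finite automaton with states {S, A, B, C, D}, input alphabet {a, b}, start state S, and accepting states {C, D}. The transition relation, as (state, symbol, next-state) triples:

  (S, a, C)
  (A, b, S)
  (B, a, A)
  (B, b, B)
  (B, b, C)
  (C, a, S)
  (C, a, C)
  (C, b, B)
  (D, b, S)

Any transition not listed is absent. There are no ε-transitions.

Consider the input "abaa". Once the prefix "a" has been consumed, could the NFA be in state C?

Yes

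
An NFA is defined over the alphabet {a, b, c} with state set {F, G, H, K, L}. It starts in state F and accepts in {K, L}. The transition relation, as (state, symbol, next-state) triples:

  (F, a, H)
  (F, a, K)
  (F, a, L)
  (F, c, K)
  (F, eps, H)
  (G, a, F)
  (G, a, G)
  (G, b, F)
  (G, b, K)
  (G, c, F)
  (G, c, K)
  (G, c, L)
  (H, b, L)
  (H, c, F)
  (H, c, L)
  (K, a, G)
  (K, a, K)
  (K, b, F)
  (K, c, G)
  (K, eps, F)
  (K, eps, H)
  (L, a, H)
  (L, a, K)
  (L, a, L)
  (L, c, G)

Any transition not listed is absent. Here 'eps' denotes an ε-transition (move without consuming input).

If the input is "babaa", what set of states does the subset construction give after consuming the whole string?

Start: ε-closure({F}) = {F, H}.
Read 'b': {F, H} → {L}.
Read 'a': {L} → {F, H, K, L}.
Read 'b': {F, H, K, L} → {F, H, L}.
Read 'a': {F, H, L} → {F, H, K, L}.
Read 'a': {F, H, K, L} → {F, G, H, K, L}.

{F, G, H, K, L}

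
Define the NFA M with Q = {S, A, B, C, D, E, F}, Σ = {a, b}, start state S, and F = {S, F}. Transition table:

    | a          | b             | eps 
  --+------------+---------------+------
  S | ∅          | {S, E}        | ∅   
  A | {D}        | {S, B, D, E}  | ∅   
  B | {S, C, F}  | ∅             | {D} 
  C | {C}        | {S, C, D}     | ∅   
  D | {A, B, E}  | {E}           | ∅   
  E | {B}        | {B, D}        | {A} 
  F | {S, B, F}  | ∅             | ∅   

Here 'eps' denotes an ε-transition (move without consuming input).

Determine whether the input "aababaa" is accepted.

No

Start in {S}.
Read 'a': S→∅; now ∅.
The set is empty and remains empty for the remaining 6 symbols.
The final set ∅ contains no accepting state.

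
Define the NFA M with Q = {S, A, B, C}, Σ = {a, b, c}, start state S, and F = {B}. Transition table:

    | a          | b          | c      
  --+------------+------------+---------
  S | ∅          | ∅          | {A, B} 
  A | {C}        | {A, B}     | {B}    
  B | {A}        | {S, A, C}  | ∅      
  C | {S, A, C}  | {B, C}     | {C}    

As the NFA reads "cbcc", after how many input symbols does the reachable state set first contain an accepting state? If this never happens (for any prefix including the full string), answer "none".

Start in {S}.
Read 'c': {S} → {A, B}.
None of the earlier sets intersect F, but {A, B} does.

1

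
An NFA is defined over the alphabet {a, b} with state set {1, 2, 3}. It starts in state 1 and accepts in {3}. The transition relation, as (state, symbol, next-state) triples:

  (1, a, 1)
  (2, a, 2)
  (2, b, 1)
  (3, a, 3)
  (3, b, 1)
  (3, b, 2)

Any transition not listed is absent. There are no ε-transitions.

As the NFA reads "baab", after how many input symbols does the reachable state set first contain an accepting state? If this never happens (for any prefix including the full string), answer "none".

Start in {1}.
Read 'b': 1→∅; now ∅.
The set is empty and remains empty for the remaining 3 symbols.
No reachable set along the way intersects F.

none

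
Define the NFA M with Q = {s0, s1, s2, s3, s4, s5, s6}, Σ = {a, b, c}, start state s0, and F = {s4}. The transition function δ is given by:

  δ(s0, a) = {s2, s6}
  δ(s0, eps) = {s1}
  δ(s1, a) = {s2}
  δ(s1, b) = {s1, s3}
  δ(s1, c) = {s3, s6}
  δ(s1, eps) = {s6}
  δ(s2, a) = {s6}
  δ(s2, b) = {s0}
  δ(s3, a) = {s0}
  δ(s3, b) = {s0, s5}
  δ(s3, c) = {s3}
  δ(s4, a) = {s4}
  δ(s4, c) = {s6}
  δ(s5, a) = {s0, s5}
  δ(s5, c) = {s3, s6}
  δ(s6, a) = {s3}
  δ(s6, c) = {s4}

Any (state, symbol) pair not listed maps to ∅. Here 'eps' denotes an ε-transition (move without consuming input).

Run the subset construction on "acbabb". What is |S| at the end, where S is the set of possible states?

Start: ε-closure({s0}) = {s0, s1, s6}.
Read 'a': {s0, s1, s6} → {s2, s3, s6}.
Read 'c': {s2, s3, s6} → {s3, s4}.
Read 'b': {s3, s4} → {s0, s1, s5, s6}.
Read 'a': {s0, s1, s5, s6} → {s0, s1, s2, s3, s5, s6}.
Read 'b': {s0, s1, s2, s3, s5, s6} → {s0, s1, s3, s5, s6}.
Read 'b': {s0, s1, s3, s5, s6} → {s0, s1, s3, s5, s6}.
That set has 5 states.

5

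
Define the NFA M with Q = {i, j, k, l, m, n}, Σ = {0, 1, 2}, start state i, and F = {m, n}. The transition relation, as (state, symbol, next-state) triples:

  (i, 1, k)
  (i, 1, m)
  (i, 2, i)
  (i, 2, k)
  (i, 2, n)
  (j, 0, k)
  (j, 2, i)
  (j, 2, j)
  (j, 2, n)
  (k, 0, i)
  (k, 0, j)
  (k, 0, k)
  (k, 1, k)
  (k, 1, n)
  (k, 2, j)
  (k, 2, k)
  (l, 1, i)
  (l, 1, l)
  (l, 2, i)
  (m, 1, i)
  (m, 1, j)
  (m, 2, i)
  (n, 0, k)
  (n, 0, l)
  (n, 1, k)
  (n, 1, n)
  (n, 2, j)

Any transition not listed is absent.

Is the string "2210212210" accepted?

No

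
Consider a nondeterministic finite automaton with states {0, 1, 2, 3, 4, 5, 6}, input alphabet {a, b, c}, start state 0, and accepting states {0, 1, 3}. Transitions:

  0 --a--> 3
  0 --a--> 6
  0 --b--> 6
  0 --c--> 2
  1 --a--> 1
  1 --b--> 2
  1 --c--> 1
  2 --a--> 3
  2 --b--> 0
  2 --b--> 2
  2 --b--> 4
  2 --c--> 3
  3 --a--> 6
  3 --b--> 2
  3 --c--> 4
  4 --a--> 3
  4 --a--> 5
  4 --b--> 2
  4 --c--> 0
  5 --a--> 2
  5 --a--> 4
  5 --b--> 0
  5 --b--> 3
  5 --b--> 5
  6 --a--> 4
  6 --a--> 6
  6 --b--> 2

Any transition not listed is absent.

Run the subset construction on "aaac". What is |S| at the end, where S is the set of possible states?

Start in {0}.
Read 'a': 0→{3, 6}; now {3, 6}.
Read 'a': 3→{6}, 6→{4, 6}; now {4, 6}.
Read 'a': 4→{3, 5}, 6→{4, 6}; now {3, 4, 5, 6}.
Read 'c': 3→{4}, 4→{0}, 5→∅, 6→∅; now {0, 4}.
That set has 2 states.

2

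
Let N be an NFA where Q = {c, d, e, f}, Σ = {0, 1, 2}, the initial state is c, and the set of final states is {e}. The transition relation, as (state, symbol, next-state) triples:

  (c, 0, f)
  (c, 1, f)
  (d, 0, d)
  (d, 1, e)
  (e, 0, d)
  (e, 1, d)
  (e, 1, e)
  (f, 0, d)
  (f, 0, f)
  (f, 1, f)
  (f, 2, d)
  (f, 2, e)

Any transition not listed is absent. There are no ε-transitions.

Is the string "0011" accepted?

Start in {c}.
Read '0': c→{f}; now {f}.
Read '0': f→{d, f}; now {d, f}.
Read '1': d→{e}, f→{f}; now {e, f}.
Read '1': e→{d, e}, f→{f}; now {d, e, f}.
The final set {d, e, f} contains the accepting state e.

Yes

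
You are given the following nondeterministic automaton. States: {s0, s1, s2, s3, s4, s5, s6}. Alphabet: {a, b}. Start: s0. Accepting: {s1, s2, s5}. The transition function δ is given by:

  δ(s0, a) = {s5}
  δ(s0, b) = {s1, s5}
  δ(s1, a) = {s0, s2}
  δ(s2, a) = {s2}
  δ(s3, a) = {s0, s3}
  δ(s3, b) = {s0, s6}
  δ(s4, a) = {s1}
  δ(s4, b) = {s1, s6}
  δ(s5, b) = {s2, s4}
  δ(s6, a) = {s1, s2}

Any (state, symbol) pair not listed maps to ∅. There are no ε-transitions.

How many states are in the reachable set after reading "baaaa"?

Start in {s0}.
Read 'b': s0→{s1, s5}; now {s1, s5}.
Read 'a': s1→{s0, s2}, s5→∅; now {s0, s2}.
Read 'a': s0→{s5}, s2→{s2}; now {s2, s5}.
Read 'a': s2→{s2}, s5→∅; now {s2}.
Read 'a': s2→{s2}; now {s2}.
That set has 1 state.

1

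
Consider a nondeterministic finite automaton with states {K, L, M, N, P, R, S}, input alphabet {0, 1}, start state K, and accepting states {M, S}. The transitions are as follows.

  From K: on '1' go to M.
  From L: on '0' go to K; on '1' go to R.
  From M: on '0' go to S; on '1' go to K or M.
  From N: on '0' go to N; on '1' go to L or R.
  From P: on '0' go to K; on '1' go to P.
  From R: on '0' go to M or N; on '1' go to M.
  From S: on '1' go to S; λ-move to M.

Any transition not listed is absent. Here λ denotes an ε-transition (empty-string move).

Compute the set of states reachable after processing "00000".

∅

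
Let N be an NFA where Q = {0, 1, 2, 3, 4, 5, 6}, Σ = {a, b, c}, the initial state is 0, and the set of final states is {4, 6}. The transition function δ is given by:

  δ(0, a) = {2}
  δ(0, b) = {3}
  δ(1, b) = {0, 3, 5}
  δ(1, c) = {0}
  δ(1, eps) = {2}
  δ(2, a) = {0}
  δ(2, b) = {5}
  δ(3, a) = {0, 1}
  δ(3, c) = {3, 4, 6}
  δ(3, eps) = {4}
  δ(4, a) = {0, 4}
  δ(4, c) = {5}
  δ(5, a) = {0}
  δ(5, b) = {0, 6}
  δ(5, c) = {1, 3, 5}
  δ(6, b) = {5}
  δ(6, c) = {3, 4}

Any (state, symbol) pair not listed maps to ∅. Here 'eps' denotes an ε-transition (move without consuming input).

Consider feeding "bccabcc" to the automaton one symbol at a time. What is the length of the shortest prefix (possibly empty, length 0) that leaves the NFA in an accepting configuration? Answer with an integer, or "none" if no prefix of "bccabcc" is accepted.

Start in {0}.
Read 'b': 0→{3}; union {3}; ε-closure = {3, 4}.
None of the earlier sets intersect F, but {3, 4} does.

1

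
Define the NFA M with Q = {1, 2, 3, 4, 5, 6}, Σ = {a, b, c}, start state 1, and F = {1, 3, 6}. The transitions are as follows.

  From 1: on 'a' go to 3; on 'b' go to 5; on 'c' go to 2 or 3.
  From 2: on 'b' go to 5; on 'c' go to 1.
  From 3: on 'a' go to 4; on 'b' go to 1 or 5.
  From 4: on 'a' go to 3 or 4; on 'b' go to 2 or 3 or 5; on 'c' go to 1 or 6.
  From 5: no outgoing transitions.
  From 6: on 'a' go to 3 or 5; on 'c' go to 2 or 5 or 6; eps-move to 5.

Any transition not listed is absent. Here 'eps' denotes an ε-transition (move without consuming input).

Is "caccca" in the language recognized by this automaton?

Yes

Start in {1}.
Read 'c': {1} → {2, 3}.
Read 'a': {2, 3} → {4}.
Read 'c': {4} → {1, 5, 6}.
Read 'c': {1, 5, 6} → {2, 3, 5, 6}.
Read 'c': {2, 3, 5, 6} → {1, 2, 5, 6}.
Read 'a': {1, 2, 5, 6} → {3, 5}.
The final set {3, 5} contains the accepting state 3.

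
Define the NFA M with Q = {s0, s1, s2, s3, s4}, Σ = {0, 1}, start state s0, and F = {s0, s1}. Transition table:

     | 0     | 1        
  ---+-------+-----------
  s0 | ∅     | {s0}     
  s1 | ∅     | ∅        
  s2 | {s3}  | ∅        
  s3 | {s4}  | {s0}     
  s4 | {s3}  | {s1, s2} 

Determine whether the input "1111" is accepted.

Yes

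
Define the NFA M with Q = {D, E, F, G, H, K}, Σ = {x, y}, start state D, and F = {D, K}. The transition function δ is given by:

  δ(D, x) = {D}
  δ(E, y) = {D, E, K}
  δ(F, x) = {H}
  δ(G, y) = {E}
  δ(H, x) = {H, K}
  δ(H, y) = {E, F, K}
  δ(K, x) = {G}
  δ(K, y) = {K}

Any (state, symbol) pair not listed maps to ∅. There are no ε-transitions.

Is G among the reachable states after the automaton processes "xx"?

No

Start in {D}.
Read 'x': {D} → {D}.
Read 'x': {D} → {D}.
State G is not in {D}.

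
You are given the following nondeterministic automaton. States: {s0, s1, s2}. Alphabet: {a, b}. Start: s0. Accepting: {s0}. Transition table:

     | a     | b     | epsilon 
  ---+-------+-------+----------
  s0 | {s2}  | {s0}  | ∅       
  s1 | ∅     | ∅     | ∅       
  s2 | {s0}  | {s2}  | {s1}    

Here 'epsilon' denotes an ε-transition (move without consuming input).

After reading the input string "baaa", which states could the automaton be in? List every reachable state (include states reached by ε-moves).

Start in {s0}.
Read 'b': s0→{s0}; now {s0}.
Read 'a': s0→{s2}; union {s2}; ε-closure = {s1, s2}.
Read 'a': s1→∅, s2→{s0}; now {s0}.
Read 'a': s0→{s2}; union {s2}; ε-closure = {s1, s2}.

{s1, s2}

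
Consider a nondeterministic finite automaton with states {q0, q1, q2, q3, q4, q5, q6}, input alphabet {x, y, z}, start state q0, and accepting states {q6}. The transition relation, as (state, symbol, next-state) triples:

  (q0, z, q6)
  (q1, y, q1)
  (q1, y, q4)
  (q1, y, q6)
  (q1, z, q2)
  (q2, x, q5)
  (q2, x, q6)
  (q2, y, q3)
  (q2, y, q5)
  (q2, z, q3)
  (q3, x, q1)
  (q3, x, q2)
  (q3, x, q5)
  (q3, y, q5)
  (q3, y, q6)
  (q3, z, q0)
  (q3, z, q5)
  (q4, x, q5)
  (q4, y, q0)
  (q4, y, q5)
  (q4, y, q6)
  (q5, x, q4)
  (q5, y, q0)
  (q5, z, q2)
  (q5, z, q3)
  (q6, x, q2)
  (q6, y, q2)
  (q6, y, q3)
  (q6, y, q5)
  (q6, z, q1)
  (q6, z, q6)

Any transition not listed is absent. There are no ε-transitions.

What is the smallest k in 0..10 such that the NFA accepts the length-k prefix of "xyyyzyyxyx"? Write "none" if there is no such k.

none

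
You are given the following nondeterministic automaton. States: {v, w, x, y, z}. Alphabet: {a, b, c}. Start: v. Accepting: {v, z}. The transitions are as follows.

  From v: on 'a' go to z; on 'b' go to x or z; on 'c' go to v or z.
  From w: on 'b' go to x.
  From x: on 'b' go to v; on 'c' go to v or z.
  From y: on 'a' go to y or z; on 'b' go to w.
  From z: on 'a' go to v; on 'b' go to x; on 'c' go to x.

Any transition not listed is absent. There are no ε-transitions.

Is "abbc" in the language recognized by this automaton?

Start in {v}.
Read 'a': v→{z}; now {z}.
Read 'b': z→{x}; now {x}.
Read 'b': x→{v}; now {v}.
Read 'c': v→{v, z}; now {v, z}.
The final set {v, z} contains the accepting states v, z.

Yes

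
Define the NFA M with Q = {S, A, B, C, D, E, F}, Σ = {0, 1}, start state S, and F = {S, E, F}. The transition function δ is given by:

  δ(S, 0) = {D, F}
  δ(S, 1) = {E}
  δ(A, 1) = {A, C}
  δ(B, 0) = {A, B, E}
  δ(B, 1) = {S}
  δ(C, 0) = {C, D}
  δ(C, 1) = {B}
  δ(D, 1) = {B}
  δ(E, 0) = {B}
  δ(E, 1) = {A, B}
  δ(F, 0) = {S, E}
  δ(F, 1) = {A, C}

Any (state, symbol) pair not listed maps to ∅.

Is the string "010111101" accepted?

Start in {S}.
Read '0': {S} → {D, F}.
Read '1': {D, F} → {A, B, C}.
Read '0': {A, B, C} → {A, B, C, D, E}.
Read '1': {A, B, C, D, E} → {S, A, B, C}.
Read '1': {S, A, B, C} → {S, A, B, C, E}.
Read '1': {S, A, B, C, E} → {S, A, B, C, E}.
Read '1': {S, A, B, C, E} → {S, A, B, C, E}.
Read '0': {S, A, B, C, E} → {A, B, C, D, E, F}.
Read '1': {A, B, C, D, E, F} → {S, A, B, C}.
The final set {S, A, B, C} contains the accepting state S.

Yes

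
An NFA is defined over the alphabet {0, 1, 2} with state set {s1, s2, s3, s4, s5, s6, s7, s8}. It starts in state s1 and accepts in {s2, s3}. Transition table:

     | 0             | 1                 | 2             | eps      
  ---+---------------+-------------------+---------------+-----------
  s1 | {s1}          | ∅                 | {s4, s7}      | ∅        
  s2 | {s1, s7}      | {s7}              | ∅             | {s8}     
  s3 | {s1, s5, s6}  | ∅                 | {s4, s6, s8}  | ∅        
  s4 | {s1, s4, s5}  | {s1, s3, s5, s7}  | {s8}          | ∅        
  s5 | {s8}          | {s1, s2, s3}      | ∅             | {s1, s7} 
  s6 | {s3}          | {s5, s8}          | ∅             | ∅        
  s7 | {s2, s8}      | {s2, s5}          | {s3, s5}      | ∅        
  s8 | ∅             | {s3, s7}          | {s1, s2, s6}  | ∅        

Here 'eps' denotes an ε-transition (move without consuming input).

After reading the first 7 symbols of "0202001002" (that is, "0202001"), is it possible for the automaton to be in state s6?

Start in {s1}.
Read '0': {s1} → {s1}.
Read '2': {s1} → {s4, s7}.
Read '0': {s4, s7} → {s1, s2, s4, s5, s7, s8}.
Read '2': {s1, s2, s4, s5, s7, s8} → {s1, s2, s3, s4, s5, s6, s7, s8}.
Read '0': {s1, s2, s3, s4, s5, s6, s7, s8} → {s1, s2, s3, s4, s5, s6, s7, s8}.
Read '0': {s1, s2, s3, s4, s5, s6, s7, s8} → {s1, s2, s3, s4, s5, s6, s7, s8}.
Read '1': {s1, s2, s3, s4, s5, s6, s7, s8} → {s1, s2, s3, s5, s7, s8}.
State s6 is not in {s1, s2, s3, s5, s7, s8}.

No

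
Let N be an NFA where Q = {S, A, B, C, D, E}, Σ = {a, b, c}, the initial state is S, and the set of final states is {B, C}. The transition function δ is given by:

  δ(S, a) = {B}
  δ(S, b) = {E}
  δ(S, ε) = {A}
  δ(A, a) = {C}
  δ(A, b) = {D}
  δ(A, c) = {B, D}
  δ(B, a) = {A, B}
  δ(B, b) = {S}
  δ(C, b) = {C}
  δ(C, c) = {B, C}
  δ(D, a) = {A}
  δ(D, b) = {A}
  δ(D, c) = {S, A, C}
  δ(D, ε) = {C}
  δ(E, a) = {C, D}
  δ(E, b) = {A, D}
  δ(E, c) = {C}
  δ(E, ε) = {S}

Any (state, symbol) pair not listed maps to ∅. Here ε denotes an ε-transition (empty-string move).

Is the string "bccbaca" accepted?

Start: ε-closure({S}) = {S, A}.
Read 'b': {S, A} → {S, A, C, D, E}.
Read 'c': {S, A, C, D, E} → {S, A, B, C, D}.
Read 'c': {S, A, B, C, D} → {S, A, B, C, D}.
Read 'b': {S, A, B, C, D} → {S, A, C, D, E}.
Read 'a': {S, A, C, D, E} → {A, B, C, D}.
Read 'c': {A, B, C, D} → {S, A, B, C, D}.
Read 'a': {S, A, B, C, D} → {A, B, C}.
The final set {A, B, C} contains the accepting states B, C.

Yes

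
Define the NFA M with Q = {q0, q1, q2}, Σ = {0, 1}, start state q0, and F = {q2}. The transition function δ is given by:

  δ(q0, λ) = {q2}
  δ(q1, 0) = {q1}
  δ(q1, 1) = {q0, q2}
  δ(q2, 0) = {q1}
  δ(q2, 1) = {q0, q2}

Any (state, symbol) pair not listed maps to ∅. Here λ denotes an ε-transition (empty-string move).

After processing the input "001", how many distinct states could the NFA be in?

2

Start: ε-closure({q0}) = {q0, q2}.
Read '0': q0→∅, q2→{q1}; now {q1}.
Read '0': q1→{q1}; now {q1}.
Read '1': q1→{q0, q2}; now {q0, q2}.
That set has 2 states.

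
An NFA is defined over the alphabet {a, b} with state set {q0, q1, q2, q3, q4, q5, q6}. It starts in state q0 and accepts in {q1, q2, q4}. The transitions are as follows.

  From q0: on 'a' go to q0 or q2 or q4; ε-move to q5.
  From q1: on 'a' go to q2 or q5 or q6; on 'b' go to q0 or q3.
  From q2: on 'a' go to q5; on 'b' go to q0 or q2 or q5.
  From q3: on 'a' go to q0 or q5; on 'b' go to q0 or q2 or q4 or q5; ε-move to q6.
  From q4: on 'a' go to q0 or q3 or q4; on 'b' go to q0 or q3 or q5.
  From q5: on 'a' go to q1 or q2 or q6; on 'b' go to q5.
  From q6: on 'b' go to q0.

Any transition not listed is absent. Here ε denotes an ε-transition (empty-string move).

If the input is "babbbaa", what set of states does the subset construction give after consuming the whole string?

{q0, q1, q2, q3, q4, q5, q6}

Start: ε-closure({q0}) = {q0, q5}.
Read 'b': q0→∅, q5→{q5}; now {q5}.
Read 'a': q5→{q1, q2, q6}; now {q1, q2, q6}.
Read 'b': q1→{q0, q3}, q2→{q0, q2, q5}, q6→{q0}; union {q0, q2, q3, q5}; ε-closure = {q0, q2, q3, q5, q6}.
Read 'b': q0→∅, q2→{q0, q2, q5}, q3→{q0, q2, q4, q5}, q5→{q5}, q6→{q0}; now {q0, q2, q4, q5}.
Read 'b': q0→∅, q2→{q0, q2, q5}, q4→{q0, q3, q5}, q5→{q5}; union {q0, q2, q3, q5}; ε-closure = {q0, q2, q3, q5, q6}.
Read 'a': q0→{q0, q2, q4}, q2→{q5}, q3→{q0, q5}, q5→{q1, q2, q6}, q6→∅; now {q0, q1, q2, q4, q5, q6}.
Read 'a': q0→{q0, q2, q4}, q1→{q2, q5, q6}, q2→{q5}, q4→{q0, q3, q4}, q5→{q1, q2, q6}, q6→∅; now {q0, q1, q2, q3, q4, q5, q6}.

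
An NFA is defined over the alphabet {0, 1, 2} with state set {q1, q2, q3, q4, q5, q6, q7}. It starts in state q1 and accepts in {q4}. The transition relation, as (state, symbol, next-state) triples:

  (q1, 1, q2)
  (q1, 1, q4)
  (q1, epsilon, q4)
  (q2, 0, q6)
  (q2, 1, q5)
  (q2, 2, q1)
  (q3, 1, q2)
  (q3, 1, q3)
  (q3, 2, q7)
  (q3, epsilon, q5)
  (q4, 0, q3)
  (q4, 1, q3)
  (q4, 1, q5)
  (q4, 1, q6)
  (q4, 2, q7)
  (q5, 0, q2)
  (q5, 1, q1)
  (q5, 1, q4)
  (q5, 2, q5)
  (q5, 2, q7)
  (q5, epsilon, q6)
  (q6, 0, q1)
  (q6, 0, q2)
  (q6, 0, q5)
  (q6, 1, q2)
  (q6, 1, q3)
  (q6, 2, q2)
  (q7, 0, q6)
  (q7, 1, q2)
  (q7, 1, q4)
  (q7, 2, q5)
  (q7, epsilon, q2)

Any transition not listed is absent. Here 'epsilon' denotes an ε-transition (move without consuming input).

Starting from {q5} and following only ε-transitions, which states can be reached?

{q5, q6}

Begin with {q5}.
ε-move q5 → q6; add q6.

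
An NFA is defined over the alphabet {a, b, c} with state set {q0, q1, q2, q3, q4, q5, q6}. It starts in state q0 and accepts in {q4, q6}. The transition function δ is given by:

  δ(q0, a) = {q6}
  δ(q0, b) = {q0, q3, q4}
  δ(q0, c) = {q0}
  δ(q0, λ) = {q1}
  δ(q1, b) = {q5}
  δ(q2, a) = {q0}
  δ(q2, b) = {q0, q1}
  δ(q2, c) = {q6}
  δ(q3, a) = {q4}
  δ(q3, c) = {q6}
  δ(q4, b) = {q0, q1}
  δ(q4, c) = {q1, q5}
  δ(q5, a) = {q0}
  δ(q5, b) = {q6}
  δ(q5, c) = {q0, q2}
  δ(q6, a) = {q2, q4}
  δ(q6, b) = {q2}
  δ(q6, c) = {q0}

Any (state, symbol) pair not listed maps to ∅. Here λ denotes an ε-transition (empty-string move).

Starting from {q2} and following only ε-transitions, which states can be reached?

{q2}

Begin with {q2}.
No ε-moves leave this set, so the closure equals the set itself.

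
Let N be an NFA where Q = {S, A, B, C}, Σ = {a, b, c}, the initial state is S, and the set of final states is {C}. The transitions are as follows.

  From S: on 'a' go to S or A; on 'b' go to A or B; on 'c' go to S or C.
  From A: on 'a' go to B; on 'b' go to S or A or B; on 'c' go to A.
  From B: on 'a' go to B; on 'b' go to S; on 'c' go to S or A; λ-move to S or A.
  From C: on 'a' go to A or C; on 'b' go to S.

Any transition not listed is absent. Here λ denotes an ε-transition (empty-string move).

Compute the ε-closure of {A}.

{A}

Begin with {A}.
No ε-moves leave this set, so the closure equals the set itself.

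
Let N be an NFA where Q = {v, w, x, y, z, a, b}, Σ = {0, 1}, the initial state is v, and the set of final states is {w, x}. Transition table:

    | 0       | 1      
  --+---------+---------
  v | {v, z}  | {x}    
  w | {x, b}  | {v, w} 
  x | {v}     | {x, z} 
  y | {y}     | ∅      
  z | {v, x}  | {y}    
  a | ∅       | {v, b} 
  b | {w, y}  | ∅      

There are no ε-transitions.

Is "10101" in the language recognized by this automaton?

Start in {v}.
Read '1': v→{x}; now {x}.
Read '0': x→{v}; now {v}.
Read '1': v→{x}; now {x}.
Read '0': x→{v}; now {v}.
Read '1': v→{x}; now {x}.
The final set {x} contains the accepting state x.

Yes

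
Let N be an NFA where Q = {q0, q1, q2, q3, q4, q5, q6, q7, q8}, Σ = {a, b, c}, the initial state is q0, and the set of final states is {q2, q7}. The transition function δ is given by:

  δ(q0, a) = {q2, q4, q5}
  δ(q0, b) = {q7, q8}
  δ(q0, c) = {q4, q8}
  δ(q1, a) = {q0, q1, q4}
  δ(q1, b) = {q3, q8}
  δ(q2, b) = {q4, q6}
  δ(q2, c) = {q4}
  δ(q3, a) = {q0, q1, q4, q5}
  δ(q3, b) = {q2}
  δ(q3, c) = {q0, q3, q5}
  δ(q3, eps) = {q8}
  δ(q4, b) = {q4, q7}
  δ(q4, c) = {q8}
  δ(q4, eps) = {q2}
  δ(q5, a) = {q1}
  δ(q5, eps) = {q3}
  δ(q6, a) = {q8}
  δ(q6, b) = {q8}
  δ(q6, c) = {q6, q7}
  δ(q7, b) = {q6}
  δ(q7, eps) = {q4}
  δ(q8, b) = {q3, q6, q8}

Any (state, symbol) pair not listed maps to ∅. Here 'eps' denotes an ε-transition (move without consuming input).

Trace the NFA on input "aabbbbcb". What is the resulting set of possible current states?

{q2, q3, q4, q6, q7, q8}

Start in {q0}.
Read 'a': q0→{q2, q4, q5}; union {q2, q4, q5}; ε-closure = {q2, q3, q4, q5, q8}.
Read 'a': q2→∅, q3→{q0, q1, q4, q5}, q4→∅, q5→{q1}, q8→∅; union {q0, q1, q4, q5}; ε-closure = {q0, q1, q2, q3, q4, q5, q8}.
Read 'b': q0→{q7, q8}, q1→{q3, q8}, q2→{q4, q6}, q3→{q2}, q4→{q4, q7}, q5→∅, q8→{q3, q6, q8}; now {q2, q3, q4, q6, q7, q8}.
Read 'b': q2→{q4, q6}, q3→{q2}, q4→{q4, q7}, q6→{q8}, q7→{q6}, q8→{q3, q6, q8}; now {q2, q3, q4, q6, q7, q8}.
Read 'b': q2→{q4, q6}, q3→{q2}, q4→{q4, q7}, q6→{q8}, q7→{q6}, q8→{q3, q6, q8}; now {q2, q3, q4, q6, q7, q8}.
Read 'b': q2→{q4, q6}, q3→{q2}, q4→{q4, q7}, q6→{q8}, q7→{q6}, q8→{q3, q6, q8}; now {q2, q3, q4, q6, q7, q8}.
Read 'c': q2→{q4}, q3→{q0, q3, q5}, q4→{q8}, q6→{q6, q7}, q7→∅, q8→∅; union {q0, q3, q4, q5, q6, q7, q8}; ε-closure = {q0, q2, q3, q4, q5, q6, q7, q8}.
Read 'b': q0→{q7, q8}, q2→{q4, q6}, q3→{q2}, q4→{q4, q7}, q5→∅, q6→{q8}, q7→{q6}, q8→{q3, q6, q8}; now {q2, q3, q4, q6, q7, q8}.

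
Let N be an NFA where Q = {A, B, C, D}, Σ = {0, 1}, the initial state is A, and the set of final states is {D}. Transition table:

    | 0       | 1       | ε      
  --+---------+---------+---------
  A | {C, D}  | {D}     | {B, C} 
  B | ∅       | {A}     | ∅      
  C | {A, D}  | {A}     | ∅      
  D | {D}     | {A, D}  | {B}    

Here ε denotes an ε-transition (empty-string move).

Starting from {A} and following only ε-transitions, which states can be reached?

{A, B, C}

Begin with {A}.
ε-move A → B; add B.
ε-move A → C; add C.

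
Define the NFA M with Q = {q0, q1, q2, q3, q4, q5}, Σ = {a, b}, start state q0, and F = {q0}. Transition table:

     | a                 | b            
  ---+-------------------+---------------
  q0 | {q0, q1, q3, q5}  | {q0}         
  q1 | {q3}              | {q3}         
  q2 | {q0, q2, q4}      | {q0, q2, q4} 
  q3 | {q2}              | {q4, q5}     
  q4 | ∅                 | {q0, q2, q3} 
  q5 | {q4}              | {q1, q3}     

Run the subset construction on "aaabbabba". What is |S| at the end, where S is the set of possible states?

Start in {q0}.
Read 'a': q0→{q0, q1, q3, q5}; now {q0, q1, q3, q5}.
Read 'a': q0→{q0, q1, q3, q5}, q1→{q3}, q3→{q2}, q5→{q4}; now {q0, q1, q2, q3, q4, q5}.
Read 'a': q0→{q0, q1, q3, q5}, q1→{q3}, q2→{q0, q2, q4}, q3→{q2}, q4→∅, q5→{q4}; now {q0, q1, q2, q3, q4, q5}.
Read 'b': q0→{q0}, q1→{q3}, q2→{q0, q2, q4}, q3→{q4, q5}, q4→{q0, q2, q3}, q5→{q1, q3}; now {q0, q1, q2, q3, q4, q5}.
Read 'b': q0→{q0}, q1→{q3}, q2→{q0, q2, q4}, q3→{q4, q5}, q4→{q0, q2, q3}, q5→{q1, q3}; now {q0, q1, q2, q3, q4, q5}.
Read 'a': q0→{q0, q1, q3, q5}, q1→{q3}, q2→{q0, q2, q4}, q3→{q2}, q4→∅, q5→{q4}; now {q0, q1, q2, q3, q4, q5}.
Read 'b': q0→{q0}, q1→{q3}, q2→{q0, q2, q4}, q3→{q4, q5}, q4→{q0, q2, q3}, q5→{q1, q3}; now {q0, q1, q2, q3, q4, q5}.
Read 'b': q0→{q0}, q1→{q3}, q2→{q0, q2, q4}, q3→{q4, q5}, q4→{q0, q2, q3}, q5→{q1, q3}; now {q0, q1, q2, q3, q4, q5}.
Read 'a': q0→{q0, q1, q3, q5}, q1→{q3}, q2→{q0, q2, q4}, q3→{q2}, q4→∅, q5→{q4}; now {q0, q1, q2, q3, q4, q5}.
That set has 6 states.

6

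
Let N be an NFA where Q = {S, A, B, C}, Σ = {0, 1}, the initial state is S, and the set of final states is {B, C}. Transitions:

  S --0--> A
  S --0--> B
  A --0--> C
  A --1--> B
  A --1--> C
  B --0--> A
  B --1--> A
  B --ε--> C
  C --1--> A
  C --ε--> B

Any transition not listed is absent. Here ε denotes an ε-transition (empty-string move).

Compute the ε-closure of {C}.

{B, C}

Begin with {C}.
ε-move C → B; add B.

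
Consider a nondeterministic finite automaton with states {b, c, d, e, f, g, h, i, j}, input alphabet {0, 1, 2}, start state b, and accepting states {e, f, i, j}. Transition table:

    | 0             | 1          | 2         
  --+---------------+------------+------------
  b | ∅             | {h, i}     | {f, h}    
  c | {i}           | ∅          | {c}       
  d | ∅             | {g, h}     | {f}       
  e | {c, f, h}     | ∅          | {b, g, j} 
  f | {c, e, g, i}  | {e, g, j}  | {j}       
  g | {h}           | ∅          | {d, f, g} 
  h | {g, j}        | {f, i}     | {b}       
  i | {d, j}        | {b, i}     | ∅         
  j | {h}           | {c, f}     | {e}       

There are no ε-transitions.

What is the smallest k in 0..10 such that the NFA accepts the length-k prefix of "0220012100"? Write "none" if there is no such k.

none

Start in {b}.
Read '0': b→∅; now ∅.
The set is empty and remains empty for the remaining 9 symbols.
No reachable set along the way intersects F.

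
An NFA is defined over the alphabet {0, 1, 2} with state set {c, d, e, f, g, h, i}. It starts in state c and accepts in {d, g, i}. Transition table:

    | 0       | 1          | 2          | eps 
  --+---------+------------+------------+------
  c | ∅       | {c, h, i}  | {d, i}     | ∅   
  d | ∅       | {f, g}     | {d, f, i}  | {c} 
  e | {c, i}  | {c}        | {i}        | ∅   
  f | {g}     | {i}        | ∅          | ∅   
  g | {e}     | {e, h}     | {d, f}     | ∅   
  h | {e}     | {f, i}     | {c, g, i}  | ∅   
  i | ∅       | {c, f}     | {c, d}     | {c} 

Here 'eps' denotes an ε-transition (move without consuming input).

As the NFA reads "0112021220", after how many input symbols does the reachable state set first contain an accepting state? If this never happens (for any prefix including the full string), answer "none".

none

Start in {c}.
Read '0': {c} → ∅.
The set is empty and remains empty for the remaining 9 symbols.
No reachable set along the way intersects F.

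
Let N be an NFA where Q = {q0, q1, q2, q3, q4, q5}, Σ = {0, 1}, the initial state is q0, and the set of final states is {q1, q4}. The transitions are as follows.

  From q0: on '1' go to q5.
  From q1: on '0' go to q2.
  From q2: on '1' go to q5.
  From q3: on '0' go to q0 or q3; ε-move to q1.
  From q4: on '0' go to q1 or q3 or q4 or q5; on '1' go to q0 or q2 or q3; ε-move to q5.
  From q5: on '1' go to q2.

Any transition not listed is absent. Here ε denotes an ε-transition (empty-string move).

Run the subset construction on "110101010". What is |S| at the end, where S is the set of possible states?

Start in {q0}.
Read '1': {q0} → {q5}.
Read '1': {q5} → {q2}.
Read '0': {q2} → ∅.
The set is empty and remains empty for the remaining 6 symbols.
That set has 0 states.

0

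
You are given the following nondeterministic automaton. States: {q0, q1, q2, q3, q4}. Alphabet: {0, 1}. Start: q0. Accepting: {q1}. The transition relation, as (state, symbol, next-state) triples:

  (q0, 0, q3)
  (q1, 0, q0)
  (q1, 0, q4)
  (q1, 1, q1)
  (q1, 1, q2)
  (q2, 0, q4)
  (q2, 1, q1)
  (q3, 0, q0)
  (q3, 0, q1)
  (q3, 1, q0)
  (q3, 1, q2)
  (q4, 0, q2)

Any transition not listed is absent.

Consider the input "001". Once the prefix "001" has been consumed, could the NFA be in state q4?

No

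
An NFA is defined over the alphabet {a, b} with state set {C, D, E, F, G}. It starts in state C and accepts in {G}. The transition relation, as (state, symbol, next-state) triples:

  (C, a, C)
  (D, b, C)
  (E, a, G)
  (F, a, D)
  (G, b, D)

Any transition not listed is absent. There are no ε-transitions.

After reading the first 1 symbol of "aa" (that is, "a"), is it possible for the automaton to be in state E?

No

Start in {C}.
Read 'a': {C} → {C}.
State E is not in {C}.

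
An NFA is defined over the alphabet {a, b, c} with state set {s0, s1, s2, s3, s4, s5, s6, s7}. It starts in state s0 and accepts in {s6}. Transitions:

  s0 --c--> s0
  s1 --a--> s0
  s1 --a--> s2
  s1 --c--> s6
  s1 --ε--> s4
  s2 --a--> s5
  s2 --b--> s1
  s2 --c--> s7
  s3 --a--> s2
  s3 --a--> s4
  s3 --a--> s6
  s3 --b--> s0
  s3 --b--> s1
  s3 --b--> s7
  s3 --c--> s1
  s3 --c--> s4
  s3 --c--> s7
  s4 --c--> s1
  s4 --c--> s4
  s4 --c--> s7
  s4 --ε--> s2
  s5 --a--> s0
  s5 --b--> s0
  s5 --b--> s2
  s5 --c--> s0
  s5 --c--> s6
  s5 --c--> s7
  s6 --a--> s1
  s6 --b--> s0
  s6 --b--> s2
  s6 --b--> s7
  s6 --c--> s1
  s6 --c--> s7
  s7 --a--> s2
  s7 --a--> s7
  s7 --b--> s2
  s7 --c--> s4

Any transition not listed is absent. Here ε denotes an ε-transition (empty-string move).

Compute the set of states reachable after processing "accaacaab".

Start in {s0}.
Read 'a': s0→∅; now ∅.
The set is empty and remains empty for the remaining 8 symbols.

∅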